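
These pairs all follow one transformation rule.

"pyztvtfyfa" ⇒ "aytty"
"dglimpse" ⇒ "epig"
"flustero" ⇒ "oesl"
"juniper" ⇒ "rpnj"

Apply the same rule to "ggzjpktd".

Each output is the input with this applied: reverse the string, then keep every other character starting from the first (positions 1st, 3rd, 5th, ...).
For "ggzjpktd", step one produces "dtkpjzgg"; step two turns that into "dkjg".

dkjg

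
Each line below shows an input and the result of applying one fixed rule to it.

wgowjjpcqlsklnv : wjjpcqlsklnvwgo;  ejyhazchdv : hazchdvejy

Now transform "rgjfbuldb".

The rule is to move the first 3 characters to the end (rotate left by 3).
On "rgjfbuldb" that produces "fbuldbrgj".

fbuldbrgj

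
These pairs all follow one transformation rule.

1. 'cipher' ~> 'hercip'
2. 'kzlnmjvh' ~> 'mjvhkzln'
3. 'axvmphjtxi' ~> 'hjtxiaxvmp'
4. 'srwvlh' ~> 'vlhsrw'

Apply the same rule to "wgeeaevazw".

evazwwgeea

In each case the input is transformed by: swap the front and back halves of the string.
So "wgeeaevazw" becomes "evazwwgeea".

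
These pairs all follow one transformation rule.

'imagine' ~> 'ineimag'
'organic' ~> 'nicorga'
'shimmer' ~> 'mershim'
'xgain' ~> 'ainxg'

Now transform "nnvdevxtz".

In each case the input is transformed by: move the last 3 characters to the front (rotate right by 3).
Doing the same to "nnvdevxtz": "xtznnvdev".

xtznnvdev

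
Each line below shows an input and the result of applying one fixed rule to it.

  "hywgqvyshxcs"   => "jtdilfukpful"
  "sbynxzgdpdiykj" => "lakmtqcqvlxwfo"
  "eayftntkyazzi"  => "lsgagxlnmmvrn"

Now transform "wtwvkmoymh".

In each case the input is transformed by: shift every letter 13 places forward in the alphabet (wrapping around) — i.e. ROT13, then move the first 2 characters to the end (rotate left by 2).
On "wtwvkmoymh": the first step gives "jgjixzblzu", and the second then gives "jixzblzujg".

jixzblzujg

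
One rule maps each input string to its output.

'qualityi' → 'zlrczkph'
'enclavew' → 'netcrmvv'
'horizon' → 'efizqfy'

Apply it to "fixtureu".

lzoklivw

Looking at the pairs, the operation is to shift every letter 9 places backward in the alphabet (wrapping around), then swap the first and last characters.
For "fixtureu", step one produces "wzoklivl"; step two turns that into "lzoklivw".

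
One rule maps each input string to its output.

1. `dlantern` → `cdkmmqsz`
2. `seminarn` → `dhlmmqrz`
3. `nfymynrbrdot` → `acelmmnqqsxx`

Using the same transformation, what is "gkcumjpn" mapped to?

bfijlmot

The transformation: shift every letter 1 place backward in the alphabet (wrapping around), then sort the characters into alphabetical order.
For "gkcumjpn" the result is "bfijlmot".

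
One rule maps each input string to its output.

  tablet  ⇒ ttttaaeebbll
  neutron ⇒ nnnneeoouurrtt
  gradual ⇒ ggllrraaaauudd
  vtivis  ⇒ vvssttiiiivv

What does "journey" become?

jjyyooeeuunnrr

The transformation: take characters alternately from the front and the back (1st, last, 2nd, 2nd-last, ...), then double every character.
"journey" → "jjyyooeeuunnrr".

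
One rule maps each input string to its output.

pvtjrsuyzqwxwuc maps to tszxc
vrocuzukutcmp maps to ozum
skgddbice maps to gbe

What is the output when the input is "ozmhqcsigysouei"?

Looking at the pairs, the operation is to keep one character in every 3, starting at position 3 (positions 3rd, 6th, 9th, ...).
For "ozmhqcsigysouei" the result is "mcgoi".

mcgoi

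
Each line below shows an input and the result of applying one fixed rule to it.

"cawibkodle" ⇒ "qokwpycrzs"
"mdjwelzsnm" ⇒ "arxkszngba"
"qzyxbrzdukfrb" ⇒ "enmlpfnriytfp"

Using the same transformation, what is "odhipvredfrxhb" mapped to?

The pattern: shift every letter 12 places backward in the alphabet (wrapping around).
So "odhipvredfrxhb" becomes "crvwdjfsrtflvp".

crvwdjfsrtflvp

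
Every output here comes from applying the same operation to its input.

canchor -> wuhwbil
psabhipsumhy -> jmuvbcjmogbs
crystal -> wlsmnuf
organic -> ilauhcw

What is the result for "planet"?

jfuhyn

The rule is to shift every letter 6 places backward in the alphabet (wrapping around).
"planet" → "jfuhyn".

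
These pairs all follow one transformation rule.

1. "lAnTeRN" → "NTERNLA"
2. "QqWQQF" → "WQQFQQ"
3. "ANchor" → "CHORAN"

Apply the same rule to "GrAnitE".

The pattern: move the first 2 characters to the end (rotate left by 2), then convert every letter to uppercase.
"GrAnitE" → "AnitEGr" → "ANITEGR".

ANITEGR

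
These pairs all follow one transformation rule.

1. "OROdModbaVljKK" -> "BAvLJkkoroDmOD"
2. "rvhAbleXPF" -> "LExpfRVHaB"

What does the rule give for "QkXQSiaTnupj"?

AtNUPJqKxqsI

Rule — flip the case of every letter, then swap the front and back halves of the string.
"QkXQSiaTnupj" → "qKxqsIAtNUPJ" → "AtNUPJqKxqsI".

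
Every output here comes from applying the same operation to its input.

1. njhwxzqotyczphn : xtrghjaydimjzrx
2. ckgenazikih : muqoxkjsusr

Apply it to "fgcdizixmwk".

The rule is to shift every letter 10 places forward in the alphabet (wrapping around).
Doing the same to "fgcdizixmwk": "pqmnsjshwgu".

pqmnsjshwgu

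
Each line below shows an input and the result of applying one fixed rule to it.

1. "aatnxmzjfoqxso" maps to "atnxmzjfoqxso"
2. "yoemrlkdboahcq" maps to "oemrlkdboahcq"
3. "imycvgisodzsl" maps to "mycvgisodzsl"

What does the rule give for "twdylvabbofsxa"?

The transformation: delete the first character.
For "twdylvabbofsxa" the result is "wdylvabbofsxa".

wdylvabbofsxa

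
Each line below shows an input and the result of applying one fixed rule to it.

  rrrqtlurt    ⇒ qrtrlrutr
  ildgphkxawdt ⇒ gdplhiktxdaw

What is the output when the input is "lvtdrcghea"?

dtrvclgahe

Rule — move the first 3 characters to the end (rotate left by 3), then take characters alternately from the front and the back (1st, last, 2nd, 2nd-last, ...).
For "lvtdrcghea", step one produces "drcghealvt"; step two turns that into "dtrvclgahe".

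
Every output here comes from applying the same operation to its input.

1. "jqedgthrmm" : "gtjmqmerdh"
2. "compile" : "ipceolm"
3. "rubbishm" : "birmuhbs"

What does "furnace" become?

anfeucr

Each output is the input with this applied: take characters alternately from the front and the back (1st, last, 2nd, 2nd-last, ...), then move the last 2 characters to the front (rotate right by 2).
For "furnace", step one produces "feucran"; step two turns that into "anfeucr".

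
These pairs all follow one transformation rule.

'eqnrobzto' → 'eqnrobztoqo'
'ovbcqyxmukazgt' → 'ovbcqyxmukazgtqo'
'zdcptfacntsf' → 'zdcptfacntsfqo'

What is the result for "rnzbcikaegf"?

rnzbcikaegfqo

Rule — append "qo".
On "rnzbcikaegf" that produces "rnzbcikaegfqo".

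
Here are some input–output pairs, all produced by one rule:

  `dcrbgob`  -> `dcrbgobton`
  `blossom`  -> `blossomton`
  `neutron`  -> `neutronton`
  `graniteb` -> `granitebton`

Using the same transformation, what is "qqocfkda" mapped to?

Each output is the input with this applied: append "ton".
For "qqocfkda" the result is "qqocfkdaton".

qqocfkdaton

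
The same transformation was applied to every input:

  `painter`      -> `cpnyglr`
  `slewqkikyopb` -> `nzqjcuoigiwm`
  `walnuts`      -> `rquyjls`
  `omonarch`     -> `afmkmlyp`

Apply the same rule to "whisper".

What's happening: shift every letter 2 places backward in the alphabet (wrapping around), then move the last 2 characters to the front (rotate right by 2).
So "whisper" becomes "cpufgqn".
(Check on "slewqkikyopb": → "qjcuoigiwmnz" → "nzqjcuoigiwm" ✓)

cpufgqn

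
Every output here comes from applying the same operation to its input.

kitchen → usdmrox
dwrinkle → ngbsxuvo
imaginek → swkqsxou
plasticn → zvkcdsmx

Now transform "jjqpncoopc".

What's happening: shift every letter 10 places forward in the alphabet (wrapping around).
On "jjqpncoopc" that produces "ttazxmyyzm".

ttazxmyyzm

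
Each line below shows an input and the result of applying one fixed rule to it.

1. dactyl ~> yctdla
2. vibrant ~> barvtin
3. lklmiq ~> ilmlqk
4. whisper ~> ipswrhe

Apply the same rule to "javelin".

vlejnai

What's happening: take characters alternately from the front and the back (1st, last, 2nd, 2nd-last, ...), then move the last 3 characters to the front (rotate right by 3).
Starting from "javelin": after the first operation, "jnaivle"; after the second, "vlejnai".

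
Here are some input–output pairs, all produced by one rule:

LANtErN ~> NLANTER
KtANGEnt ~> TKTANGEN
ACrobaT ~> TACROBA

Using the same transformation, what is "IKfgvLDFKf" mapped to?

FIKFGVLDFK

Looking at the pairs, the operation is to move the last character to the front, then convert every letter to uppercase.
Applying both steps to "IKfgvLDFKf": "fIKfgvLDFK", then "FIKFGVLDFK".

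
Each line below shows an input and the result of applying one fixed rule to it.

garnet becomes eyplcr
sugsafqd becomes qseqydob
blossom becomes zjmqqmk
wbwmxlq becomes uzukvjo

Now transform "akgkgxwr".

yieievup

What's happening: shift every letter 2 places backward in the alphabet (wrapping around).
Doing the same to "akgkgxwr": "yieievup".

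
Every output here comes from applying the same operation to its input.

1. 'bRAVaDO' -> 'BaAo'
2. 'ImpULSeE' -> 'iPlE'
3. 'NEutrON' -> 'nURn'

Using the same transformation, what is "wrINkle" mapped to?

WiKE

Each output is the input with this applied: flip the case of every letter, then keep every other character starting from the first (positions 1st, 3rd, 5th, ...).
Doing the same to "wrINkle": "WiKE".
(Check on "NEutrON": → "neUTRon" → "nURn" ✓)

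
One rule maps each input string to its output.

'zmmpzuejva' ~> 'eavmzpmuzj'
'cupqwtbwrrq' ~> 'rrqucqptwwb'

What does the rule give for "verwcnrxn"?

xrnevwrnc

The transformation: swap each adjacent pair of characters (1↔2, 3↔4, ...), then move the last 3 characters to the front (rotate right by 3).
Applying that to "verwcnrxn" gives "xrnevwrnc".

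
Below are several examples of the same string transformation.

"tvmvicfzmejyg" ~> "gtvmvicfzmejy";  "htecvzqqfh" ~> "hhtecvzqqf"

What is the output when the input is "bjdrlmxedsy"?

The rule is to move the last character to the front.
"bjdrlmxedsy" → "ybjdrlmxeds".

ybjdrlmxeds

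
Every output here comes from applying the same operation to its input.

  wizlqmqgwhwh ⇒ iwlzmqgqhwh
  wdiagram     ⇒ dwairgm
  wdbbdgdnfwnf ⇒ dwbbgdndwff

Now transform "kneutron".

nkuertn

Rule — swap each adjacent pair of characters (1↔2, 3↔4, ...), then delete the last character.
For "kneutron", step one produces "nkuertno"; step two turns that into "nkuertn".
(Check on "wdiagram": → "dwairgma" → "dwairgm" ✓)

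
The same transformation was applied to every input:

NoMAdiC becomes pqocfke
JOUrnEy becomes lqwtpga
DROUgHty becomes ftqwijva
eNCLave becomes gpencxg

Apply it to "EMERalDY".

Rule — shift every letter 2 places forward in the alphabet (wrapping around), then convert every letter to lowercase.
For "EMERalDY", step one produces "GOGTcnFA"; step two turns that into "gogtcnfa".

gogtcnfa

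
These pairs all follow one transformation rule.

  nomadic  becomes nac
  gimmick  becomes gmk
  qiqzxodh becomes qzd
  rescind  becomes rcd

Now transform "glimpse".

Each output is the input with this applied: keep one character in every 3, starting at position 1 (positions 1st, 4th, 7th, ...).
So "glimpse" becomes "gme".

gme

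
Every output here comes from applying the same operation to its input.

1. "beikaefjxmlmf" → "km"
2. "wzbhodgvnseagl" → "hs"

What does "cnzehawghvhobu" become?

ev

Each output is the input with this applied: keep one character in every 3, starting at position 1 (positions 1st, 4th, 7th, ...), then keep every other character starting from the second (positions 2nd, 4th, 6th, ...).
Working it through for "cnzehawghvhobu": intermediate "cewvb", final "ev".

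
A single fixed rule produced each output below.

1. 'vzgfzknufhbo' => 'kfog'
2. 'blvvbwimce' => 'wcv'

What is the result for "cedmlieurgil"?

The transformation: keep one character in every 3, starting at position 3 (positions 3rd, 6th, 9th, ...), then move the first character to the end.
"cedmlieurgil" → "dirl" → "irld".

irld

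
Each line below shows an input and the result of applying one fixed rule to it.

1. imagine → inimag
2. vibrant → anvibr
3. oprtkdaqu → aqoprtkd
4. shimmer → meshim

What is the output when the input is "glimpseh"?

seglimp

Rule — delete the last character, then move the last 2 characters to the front (rotate right by 2).
Starting from "glimpseh": after the first operation, "glimpse"; after the second, "seglimp".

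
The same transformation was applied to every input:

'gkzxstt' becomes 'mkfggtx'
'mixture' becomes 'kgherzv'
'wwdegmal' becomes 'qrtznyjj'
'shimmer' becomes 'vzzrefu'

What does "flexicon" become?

rkvpbasy

The transformation: move the first 2 characters to the end (rotate left by 2), then shift every letter 13 places forward in the alphabet (wrapping around) — i.e. ROT13.
For "flexicon", step one produces "exiconfl"; step two turns that into "rkvpbasy".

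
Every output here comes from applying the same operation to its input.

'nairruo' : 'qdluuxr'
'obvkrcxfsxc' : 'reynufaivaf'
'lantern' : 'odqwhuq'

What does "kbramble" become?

neudpeoh

The transformation: shift every letter 3 places forward in the alphabet (wrapping around).
Applying that to "kbramble" gives "neudpeoh".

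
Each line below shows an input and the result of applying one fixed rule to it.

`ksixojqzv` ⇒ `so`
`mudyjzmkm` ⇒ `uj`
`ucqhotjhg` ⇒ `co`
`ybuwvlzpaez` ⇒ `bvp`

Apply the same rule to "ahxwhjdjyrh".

hhj

What's happening: delete the last 2 characters, then keep one character in every 3, starting at position 2 (positions 2nd, 5th, 8th, ...).
Applying both steps to "ahxwhjdjyrh": "ahxwhjdjy", then "hhj".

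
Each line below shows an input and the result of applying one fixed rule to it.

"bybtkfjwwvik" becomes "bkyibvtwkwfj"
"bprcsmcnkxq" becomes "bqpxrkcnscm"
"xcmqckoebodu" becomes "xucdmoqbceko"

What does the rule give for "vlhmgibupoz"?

What's happening: take characters alternately from the front and the back (1st, last, 2nd, 2nd-last, ...).
So "vlhmgibupoz" becomes "vzlohpmugbi".

vzlohpmugbi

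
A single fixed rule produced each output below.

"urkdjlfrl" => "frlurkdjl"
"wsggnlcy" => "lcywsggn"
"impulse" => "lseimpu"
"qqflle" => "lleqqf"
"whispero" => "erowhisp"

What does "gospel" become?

The transformation: move the last 3 characters to the front (rotate right by 3).
Applying that to "gospel" gives "pelgos".

pelgos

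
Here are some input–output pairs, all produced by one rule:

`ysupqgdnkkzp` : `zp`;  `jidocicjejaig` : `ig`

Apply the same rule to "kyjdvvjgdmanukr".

kr

Each output is the input with this applied: keep only the last 2 characters.
Applying that to "kyjdvvjgdmanukr" gives "kr".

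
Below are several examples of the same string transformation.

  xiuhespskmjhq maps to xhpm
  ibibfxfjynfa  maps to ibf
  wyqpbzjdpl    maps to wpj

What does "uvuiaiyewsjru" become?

uiys

The pattern: delete the last 3 characters, then keep one character in every 3, starting at position 1 (positions 1st, 4th, 7th, ...).
"uvuiaiyewsjru" → "uvuiaiyews" → "uiys".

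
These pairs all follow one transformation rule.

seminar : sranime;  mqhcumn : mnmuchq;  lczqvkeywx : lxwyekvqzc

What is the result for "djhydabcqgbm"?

What's happening: reverse the string, then move the last character to the front.
On "djhydabcqgbm": the first step gives "mbgqcbadyhjd", and the second then gives "dmbgqcbadyhj".

dmbgqcbadyhj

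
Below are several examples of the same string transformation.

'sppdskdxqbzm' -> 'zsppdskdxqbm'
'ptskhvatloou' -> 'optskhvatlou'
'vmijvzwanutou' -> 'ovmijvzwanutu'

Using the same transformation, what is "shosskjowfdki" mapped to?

kshosskjowfdi

Rule — move the last character to the front, then swap the first and last characters.
Applying that to "shosskjowfdki" gives "kshosskjowfdi".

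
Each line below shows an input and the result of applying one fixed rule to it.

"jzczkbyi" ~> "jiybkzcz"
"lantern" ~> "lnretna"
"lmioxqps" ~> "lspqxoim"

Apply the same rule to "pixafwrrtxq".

pqxtrrwfaxi

Rule — reverse the string, then move the last character to the front.
On "pixafwrrtxq": the first step gives "qxtrrwfaxip", and the second then gives "pqxtrrwfaxi".
(Check on "lantern": → "nretnal" → "lnretna" ✓)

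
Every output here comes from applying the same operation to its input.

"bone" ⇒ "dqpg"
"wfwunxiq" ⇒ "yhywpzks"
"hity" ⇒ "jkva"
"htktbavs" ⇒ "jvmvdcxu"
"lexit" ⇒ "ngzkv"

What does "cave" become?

ecxg

Each output is the input with this applied: shift every letter 2 places forward in the alphabet (wrapping around).
So "cave" becomes "ecxg".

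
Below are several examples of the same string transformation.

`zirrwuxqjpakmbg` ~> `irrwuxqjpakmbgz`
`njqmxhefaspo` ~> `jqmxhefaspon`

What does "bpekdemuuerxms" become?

pekdemuuerxmsb

What's happening: move the first character to the end.
Doing the same to "bpekdemuuerxms": "pekdemuuerxmsb".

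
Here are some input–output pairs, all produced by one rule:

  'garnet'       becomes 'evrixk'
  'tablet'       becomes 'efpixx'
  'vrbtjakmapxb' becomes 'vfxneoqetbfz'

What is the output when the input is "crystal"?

vcwxepg

Rule — shift every letter 4 places forward in the alphabet (wrapping around), then move the first character to the end.
Working it through for "crystal": intermediate "gvcwxep", final "vcwxepg".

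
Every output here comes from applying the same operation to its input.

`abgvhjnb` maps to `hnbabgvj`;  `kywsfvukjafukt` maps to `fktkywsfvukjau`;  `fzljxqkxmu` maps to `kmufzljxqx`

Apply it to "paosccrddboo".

Each output is the input with this applied: move the last 3 characters to the front (rotate right by 3), then swap the first and last characters.
On "paosccrddboo": the first step gives "boopaosccrdd", and the second then gives "doopaosccrdb".

doopaosccrdb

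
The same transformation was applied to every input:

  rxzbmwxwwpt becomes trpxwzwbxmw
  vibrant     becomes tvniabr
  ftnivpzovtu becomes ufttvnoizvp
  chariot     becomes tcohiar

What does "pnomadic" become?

Rule — reverse the string, then take characters alternately from the front and the back (1st, last, 2nd, 2nd-last, ...).
Starting from "pnomadic": after the first operation, "cidamonp"; after the second, "cpindoam".

cpindoam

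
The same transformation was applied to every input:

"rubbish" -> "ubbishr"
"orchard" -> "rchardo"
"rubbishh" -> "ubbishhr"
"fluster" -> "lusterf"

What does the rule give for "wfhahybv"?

In each case the input is transformed by: move the first character to the end.
Applying that to "wfhahybv" gives "fhahybvw".

fhahybvw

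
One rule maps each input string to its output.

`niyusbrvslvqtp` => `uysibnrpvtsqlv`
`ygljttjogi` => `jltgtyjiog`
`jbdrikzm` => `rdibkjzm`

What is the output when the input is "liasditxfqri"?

Looking at the pairs, the operation is to move the first 3 characters to the end (rotate left by 3), then take characters alternately from the front and the back (1st, last, 2nd, 2nd-last, ...).
For "liasditxfqri", step one produces "sditxfqrilia"; step two turns that into "sadiiltixrfq".

sadiiltixrfq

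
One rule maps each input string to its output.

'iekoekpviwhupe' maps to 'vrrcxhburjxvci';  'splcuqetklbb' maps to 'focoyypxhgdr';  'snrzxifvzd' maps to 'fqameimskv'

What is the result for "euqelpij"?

In each case the input is transformed by: take characters alternately from the front and the back (1st, last, 2nd, 2nd-last, ...), then shift every letter 13 places forward in the alphabet (wrapping around) — i.e. ROT13.
Applying both steps to "euqelpij": "ejuiqpel", then "rwhvdcry".

rwhvdcry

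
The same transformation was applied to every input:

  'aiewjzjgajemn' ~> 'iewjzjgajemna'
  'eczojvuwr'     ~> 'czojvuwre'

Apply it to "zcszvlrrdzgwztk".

In each case the input is transformed by: move the first character to the end.
On "zcszvlrrdzgwztk" that produces "cszvlrrdzgwztkz".

cszvlrrdzgwztkz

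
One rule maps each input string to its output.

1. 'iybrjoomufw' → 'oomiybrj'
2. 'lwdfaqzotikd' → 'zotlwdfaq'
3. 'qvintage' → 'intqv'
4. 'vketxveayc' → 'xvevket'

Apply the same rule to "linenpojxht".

pojlinen

The transformation: delete the last 3 characters, then move the last 3 characters to the front (rotate right by 3).
Applying that to "linenpojxht" gives "pojlinen".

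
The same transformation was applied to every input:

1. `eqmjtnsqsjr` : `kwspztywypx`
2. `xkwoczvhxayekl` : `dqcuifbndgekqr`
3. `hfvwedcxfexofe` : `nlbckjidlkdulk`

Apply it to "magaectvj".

sgmgkizbp

The rule is to shift every letter 6 places forward in the alphabet (wrapping around).
Applying that to "magaectvj" gives "sgmgkizbp".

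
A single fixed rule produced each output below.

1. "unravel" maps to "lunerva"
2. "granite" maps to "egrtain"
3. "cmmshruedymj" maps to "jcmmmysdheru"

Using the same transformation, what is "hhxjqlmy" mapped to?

yhhmxljq

Each output is the input with this applied: swap the first and last characters, then take characters alternately from the front and the back (1st, last, 2nd, 2nd-last, ...).
"hhxjqlmy" → "yhxjqlmh" → "yhhmxljq".
(Check on "cmmshruedymj": → "jmmshruedymc" → "jcmmmysdheru" ✓)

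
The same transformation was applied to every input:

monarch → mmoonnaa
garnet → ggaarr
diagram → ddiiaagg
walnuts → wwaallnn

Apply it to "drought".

ddrroouu

Looking at the pairs, the operation is to delete the last 3 characters, then double every character.
"drought" → "ddrroouu".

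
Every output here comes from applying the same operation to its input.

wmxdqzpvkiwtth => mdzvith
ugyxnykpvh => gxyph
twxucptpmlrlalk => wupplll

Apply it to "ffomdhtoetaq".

fmhotq

Looking at the pairs, the operation is to keep every other character starting from the second (positions 2nd, 4th, 6th, ...).
For "ffomdhtoetaq" the result is "fmhotq".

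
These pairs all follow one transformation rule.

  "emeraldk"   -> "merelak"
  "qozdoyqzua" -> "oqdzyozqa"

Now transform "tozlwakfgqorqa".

The rule is to swap each adjacent pair of characters (1↔2, 3↔4, ...), then delete the last character.
For "tozlwakfgqorqa", step one produces "otlzawfkqgroaq"; step two turns that into "otlzawfkqgroa".

otlzawfkqgroa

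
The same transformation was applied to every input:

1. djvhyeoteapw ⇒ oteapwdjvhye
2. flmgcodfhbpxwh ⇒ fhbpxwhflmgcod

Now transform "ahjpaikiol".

ikiolahjpa

What's happening: swap the front and back halves of the string.
So "ahjpaikiol" becomes "ikiolahjpa".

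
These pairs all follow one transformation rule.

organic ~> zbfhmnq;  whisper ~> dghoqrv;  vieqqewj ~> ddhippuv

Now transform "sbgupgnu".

affmortt

The transformation: sort the characters into alphabetical order, then shift every letter 1 place backward in the alphabet (wrapping around).
Applying both steps to "sbgupgnu": "bggnpsuu", then "affmortt".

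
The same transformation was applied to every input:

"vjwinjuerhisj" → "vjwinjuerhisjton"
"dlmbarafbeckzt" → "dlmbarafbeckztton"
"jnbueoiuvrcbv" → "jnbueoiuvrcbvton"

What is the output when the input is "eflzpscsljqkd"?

Looking at the pairs, the operation is to append "ton".
For "eflzpscsljqkd" the result is "eflzpscsljqkdton".

eflzpscsljqkdton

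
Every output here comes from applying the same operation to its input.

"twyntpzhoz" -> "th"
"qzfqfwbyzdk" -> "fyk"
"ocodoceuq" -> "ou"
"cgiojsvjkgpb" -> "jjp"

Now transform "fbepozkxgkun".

oxu

What's happening: delete the first 2 characters, then keep one character in every 3, starting at position 3 (positions 3rd, 6th, 9th, ...).
"fbepozkxgkun" → "epozkxgkun" → "oxu".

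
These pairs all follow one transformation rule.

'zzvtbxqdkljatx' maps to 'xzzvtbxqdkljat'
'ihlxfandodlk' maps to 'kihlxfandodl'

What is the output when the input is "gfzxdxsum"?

mgfzxdxsu

The pattern: move the last character to the front.
On "gfzxdxsum" that produces "mgfzxdxsu".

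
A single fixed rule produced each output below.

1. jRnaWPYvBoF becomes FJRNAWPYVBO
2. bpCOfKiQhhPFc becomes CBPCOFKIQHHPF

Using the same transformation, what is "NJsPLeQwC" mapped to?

Rule — move the last character to the front, then convert every letter to uppercase.
Applying both steps to "NJsPLeQwC": "CNJsPLeQw", then "CNJSPLEQW".

CNJSPLEQW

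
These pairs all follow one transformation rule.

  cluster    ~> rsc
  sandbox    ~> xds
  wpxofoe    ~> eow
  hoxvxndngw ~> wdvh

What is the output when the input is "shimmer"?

In each case the input is transformed by: keep one character in every 3, starting at position 1 (positions 1st, 4th, 7th, ...), then reverse the string.
Working it through for "shimmer": intermediate "smr", final "rms".

rms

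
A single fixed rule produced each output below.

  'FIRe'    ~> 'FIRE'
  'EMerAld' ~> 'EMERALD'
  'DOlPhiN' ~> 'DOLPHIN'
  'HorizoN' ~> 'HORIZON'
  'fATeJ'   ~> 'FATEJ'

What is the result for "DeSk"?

Looking at the pairs, the operation is to convert every letter to uppercase.
So "DeSk" becomes "DESK".

DESK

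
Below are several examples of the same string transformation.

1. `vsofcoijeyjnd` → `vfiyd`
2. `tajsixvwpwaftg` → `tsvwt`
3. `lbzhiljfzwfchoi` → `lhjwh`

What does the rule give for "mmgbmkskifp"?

Rule — keep one character in every 3, starting at position 1 (positions 1st, 4th, 7th, ...).
Applying that to "mmgbmkskifp" gives "mbsf".

mbsf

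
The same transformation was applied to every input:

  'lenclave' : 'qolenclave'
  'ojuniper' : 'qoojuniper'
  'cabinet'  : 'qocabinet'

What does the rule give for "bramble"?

In each case the input is transformed by: prepend "qo".
So "bramble" becomes "qobramble".

qobramble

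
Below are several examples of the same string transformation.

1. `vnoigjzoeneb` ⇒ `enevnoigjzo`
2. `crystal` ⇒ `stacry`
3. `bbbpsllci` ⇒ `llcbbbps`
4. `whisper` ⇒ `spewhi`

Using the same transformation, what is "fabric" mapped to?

The transformation: delete the last character, then move the last 3 characters to the front (rotate right by 3).
On "fabric": the first step gives "fabri", and the second then gives "brifa".

brifa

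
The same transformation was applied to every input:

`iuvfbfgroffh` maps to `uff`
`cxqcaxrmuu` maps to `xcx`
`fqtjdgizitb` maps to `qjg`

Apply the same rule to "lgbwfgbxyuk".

The pattern: keep every other character starting from the second (positions 2nd, 4th, 6th, ...), then keep only the first 3 characters.
Working it through for "lgbwfgbxyuk": intermediate "gwgxu", final "gwg".

gwg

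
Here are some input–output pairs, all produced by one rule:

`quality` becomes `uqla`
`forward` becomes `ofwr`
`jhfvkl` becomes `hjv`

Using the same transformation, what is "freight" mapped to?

rfie

The pattern: swap each adjacent pair of characters (1↔2, 3↔4, ...), then delete the last 3 characters.
Applying both steps to "freight": "rfiehgt", then "rfie".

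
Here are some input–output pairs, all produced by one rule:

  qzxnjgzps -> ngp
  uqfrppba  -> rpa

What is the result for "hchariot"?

In each case the input is transformed by: delete the first 3 characters, then keep every other character starting from the first (positions 1st, 3rd, 5th, ...).
Working it through for "hchariot": intermediate "ariot", final "ait".
(Check on "qzxnjgzps": → "njgzps" → "ngp" ✓)

ait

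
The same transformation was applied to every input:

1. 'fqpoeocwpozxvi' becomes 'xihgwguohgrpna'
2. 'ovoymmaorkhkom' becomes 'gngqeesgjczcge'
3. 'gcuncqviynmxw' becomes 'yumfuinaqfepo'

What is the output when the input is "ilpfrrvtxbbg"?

adhxjjnlptty

The transformation: shift every letter 8 places backward in the alphabet (wrapping around).
On "ilpfrrvtxbbg" that produces "adhxjjnlptty".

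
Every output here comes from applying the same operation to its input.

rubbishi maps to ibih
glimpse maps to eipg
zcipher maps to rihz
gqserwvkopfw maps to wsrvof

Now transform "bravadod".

What's happening: swap the first and last characters, then keep every other character starting from the first (positions 1st, 3rd, 5th, ...).
Applying both steps to "bravadod": "dravadob", then "daao".

daao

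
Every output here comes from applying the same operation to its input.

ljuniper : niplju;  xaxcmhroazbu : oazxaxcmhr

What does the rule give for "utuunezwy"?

nezutuu

The pattern: delete the last 2 characters, then move the last 3 characters to the front (rotate right by 3).
Starting from "utuunezwy": after the first operation, "utuunez"; after the second, "nezutuu".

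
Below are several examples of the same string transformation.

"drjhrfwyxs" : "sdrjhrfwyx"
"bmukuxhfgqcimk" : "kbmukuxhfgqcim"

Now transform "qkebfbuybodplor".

rqkebfbuybodplo

The pattern: move the last character to the front.
Applying that to "qkebfbuybodplor" gives "rqkebfbuybodplo".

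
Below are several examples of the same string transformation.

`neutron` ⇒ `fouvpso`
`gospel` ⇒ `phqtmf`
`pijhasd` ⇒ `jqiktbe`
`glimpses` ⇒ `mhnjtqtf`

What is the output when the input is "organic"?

spbhjod

The transformation: swap each adjacent pair of characters (1↔2, 3↔4, ...), then shift every letter 1 place forward in the alphabet (wrapping around).
For "organic", step one produces "roaginc"; step two turns that into "spbhjod".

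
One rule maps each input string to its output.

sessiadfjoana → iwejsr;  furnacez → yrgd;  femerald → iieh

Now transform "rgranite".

kemi

What's happening: keep every other character starting from the second (positions 2nd, 4th, 6th, ...), then shift every letter 4 places forward in the alphabet (wrapping around).
"rgranite" → "kemi".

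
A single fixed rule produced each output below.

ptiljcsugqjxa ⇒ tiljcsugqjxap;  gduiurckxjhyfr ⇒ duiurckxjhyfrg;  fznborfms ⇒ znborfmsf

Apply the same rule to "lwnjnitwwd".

In each case the input is transformed by: move the first character to the end.
"lwnjnitwwd" → "wnjnitwwdl".

wnjnitwwdl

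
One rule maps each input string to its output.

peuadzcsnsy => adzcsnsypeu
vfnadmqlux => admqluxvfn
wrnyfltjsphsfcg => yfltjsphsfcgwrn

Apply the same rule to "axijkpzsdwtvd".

The pattern: move the first 3 characters to the end (rotate left by 3).
Doing the same to "axijkpzsdwtvd": "jkpzsdwtvdaxi".

jkpzsdwtvdaxi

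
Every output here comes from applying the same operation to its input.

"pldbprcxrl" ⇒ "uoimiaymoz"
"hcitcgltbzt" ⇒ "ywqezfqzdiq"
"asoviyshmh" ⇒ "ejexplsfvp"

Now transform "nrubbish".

fpekoryy

What's happening: move the last 3 characters to the front (rotate right by 3), then shift every letter 3 places backward in the alphabet (wrapping around).
"nrubbish" → "ishnrubb" → "fpekoryy".
(Check on "asoviyshmh": → "hmhasoviys" → "ejexplsfvp" ✓)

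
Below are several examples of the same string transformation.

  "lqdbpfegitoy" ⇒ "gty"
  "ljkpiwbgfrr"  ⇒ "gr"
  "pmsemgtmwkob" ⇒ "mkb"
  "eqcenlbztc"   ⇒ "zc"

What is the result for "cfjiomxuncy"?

uc

The rule is to keep every other character starting from the second (positions 2nd, 4th, 6th, ...), then delete the first 3 characters.
Working it through for "cfjiomxuncy": intermediate "fimuc", final "uc".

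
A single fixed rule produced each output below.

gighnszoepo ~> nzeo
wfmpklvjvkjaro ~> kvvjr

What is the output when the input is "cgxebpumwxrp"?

The rule is to keep every other character starting from the first (positions 1st, 3rd, 5th, ...), then delete the first 2 characters.
On "cgxebpumwxrp" that produces "buwr".

buwr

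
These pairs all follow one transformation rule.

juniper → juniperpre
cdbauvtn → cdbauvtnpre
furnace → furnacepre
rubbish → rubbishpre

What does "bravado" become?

bravadopre

Rule — append "pre".
"bravado" → "bravadopre".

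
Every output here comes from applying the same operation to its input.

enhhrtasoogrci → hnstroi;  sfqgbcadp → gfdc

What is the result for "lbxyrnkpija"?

Rule — keep every other character starting from the second (positions 2nd, 4th, 6th, ...), then swap each adjacent pair of characters (1↔2, 3↔4, ...).
For "lbxyrnkpija", step one produces "bynpj"; step two turns that into "ybpnj".

ybpnj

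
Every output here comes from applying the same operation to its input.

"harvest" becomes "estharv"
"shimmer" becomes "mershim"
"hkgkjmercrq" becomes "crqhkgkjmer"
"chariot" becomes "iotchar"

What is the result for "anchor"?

What's happening: move the last 3 characters to the front (rotate right by 3).
Doing the same to "anchor": "horanc".

horanc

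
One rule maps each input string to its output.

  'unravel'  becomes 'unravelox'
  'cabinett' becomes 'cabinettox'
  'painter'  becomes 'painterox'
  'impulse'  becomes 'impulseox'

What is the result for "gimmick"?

In each case the input is transformed by: append "ox".
"gimmick" → "gimmickox".

gimmickox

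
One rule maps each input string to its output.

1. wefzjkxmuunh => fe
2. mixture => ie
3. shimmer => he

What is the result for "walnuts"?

Each output is the input with this applied: sort the characters into reverse alphabetical order, then keep only the last 2 characters.
Applying both steps to "walnuts": "wutsnla", then "la".

la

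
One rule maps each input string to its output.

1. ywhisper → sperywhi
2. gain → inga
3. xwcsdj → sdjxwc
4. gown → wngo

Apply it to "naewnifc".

nifcnaew

Each output is the input with this applied: swap the front and back halves of the string.
Applying that to "naewnifc" gives "nifcnaew".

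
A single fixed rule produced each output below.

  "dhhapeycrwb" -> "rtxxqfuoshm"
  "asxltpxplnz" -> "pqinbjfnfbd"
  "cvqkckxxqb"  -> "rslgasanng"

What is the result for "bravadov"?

lrhqlqte

What's happening: shift every letter 10 places backward in the alphabet (wrapping around), then move the last character to the front.
"bravadov" → "lrhqlqte".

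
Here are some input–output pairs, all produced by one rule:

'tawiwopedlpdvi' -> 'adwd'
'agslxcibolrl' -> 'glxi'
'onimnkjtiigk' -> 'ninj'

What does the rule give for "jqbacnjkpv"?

qkc

The rule is to take characters alternately from the front and the back (1st, last, 2nd, 2nd-last, ...), then keep one character in every 3, starting at position 3 (positions 3rd, 6th, 9th, ...).
Applying that to "jqbacnjkpv" gives "qkc".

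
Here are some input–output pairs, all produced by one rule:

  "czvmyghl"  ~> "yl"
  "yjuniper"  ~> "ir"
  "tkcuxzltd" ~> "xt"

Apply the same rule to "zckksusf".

The pattern: keep one character in every 3, starting at position 2 (positions 2nd, 5th, 8th, ...), then delete the first character.
"zckksusf" → "csf" → "sf".

sf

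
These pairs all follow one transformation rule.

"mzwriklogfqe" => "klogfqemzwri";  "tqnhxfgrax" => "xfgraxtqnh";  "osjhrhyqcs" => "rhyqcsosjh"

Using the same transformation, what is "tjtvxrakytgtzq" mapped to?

akytgtzqtjtvxr

Rule — move the last character to the front, then swap the front and back halves of the string.
For "tjtvxrakytgtzq", step one produces "qtjtvxrakytgtz"; step two turns that into "akytgtzqtjtvxr".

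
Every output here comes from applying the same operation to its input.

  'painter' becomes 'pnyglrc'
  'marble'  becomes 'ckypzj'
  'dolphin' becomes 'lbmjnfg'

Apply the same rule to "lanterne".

cjylrcpl

The pattern: move the last character to the front, then shift every letter 2 places backward in the alphabet (wrapping around).
On "lanterne" that produces "cjylrcpl".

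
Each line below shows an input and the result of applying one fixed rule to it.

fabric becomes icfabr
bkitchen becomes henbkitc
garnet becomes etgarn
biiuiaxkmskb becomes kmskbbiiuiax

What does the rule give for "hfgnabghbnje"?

The transformation: move the first character to the end, then swap the front and back halves of the string.
Applying both steps to "hfgnabghbnje": "fgnabghbnjeh", then "hbnjehfgnabg".

hbnjehfgnabg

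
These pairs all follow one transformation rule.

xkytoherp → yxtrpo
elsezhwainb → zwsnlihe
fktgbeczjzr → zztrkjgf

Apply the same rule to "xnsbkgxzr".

zxxsrn

The transformation: sort the characters into reverse alphabetical order, then delete the last 3 characters.
Working it through for "xnsbkgxzr": intermediate "zxxsrnkgb", final "zxxsrn".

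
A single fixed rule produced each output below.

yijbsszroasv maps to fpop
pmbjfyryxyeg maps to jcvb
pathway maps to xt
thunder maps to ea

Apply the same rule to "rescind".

bf

Looking at the pairs, the operation is to shift every letter 3 places backward in the alphabet (wrapping around), then keep one character in every 3, starting at position 2 (positions 2nd, 5th, 8th, ...).
Working it through for "rescind": intermediate "obpzfka", final "bf".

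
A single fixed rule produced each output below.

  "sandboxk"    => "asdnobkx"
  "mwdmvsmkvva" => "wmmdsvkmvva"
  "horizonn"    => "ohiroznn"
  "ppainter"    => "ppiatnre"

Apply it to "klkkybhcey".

lkkkbychye

The pattern: swap each adjacent pair of characters (1↔2, 3↔4, ...).
Applying that to "klkkybhcey" gives "lkkkbychye".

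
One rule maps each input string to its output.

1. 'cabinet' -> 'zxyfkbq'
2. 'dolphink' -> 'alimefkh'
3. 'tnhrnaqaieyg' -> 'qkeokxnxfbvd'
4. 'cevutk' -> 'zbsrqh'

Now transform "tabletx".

The transformation: shift every letter 3 places backward in the alphabet (wrapping around).
On "tabletx" that produces "qxyibqu".

qxyibqu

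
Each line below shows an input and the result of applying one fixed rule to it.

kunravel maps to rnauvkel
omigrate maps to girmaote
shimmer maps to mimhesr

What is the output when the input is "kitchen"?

cthiekn

What's happening: move the first 3 characters to the end (rotate left by 3), then take characters alternately from the front and the back (1st, last, 2nd, 2nd-last, ...).
On "kitchen": the first step gives "chenkit", and the second then gives "cthiekn".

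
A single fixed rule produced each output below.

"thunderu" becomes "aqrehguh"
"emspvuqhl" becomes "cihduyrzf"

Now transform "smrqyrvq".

dleidfze

Looking at the pairs, the operation is to shift every letter 13 places forward in the alphabet (wrapping around) — i.e. ROT13, then move the first 3 characters to the end (rotate left by 3).
Working it through for "smrqyrvq": intermediate "fzedleid", final "dleidfze".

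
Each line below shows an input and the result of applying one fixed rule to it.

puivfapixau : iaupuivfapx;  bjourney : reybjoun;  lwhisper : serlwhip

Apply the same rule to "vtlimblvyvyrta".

ytavtlimblvyvr

In each case the input is transformed by: move the last 3 characters to the front (rotate right by 3), then swap the first and last characters.
"vtlimblvyvyrta" → "rtavtlimblvyvy" → "ytavtlimblvyvr".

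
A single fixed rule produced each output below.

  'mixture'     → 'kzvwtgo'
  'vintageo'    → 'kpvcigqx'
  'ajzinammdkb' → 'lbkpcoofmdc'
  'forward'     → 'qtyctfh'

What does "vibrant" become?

kdtcpvx

Each output is the input with this applied: move the first character to the end, then shift every letter 2 places forward in the alphabet (wrapping around).
"vibrant" → "ibrantv" → "kdtcpvx".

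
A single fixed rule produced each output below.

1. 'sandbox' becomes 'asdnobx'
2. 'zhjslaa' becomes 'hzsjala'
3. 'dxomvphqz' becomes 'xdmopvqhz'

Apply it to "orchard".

rohcrad

Rule — swap each adjacent pair of characters (1↔2, 3↔4, ...).
"orchard" → "rohcrad".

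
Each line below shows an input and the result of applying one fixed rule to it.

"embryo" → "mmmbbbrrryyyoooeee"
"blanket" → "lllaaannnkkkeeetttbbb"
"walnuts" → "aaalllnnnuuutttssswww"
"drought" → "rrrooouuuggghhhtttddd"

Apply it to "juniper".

uuunnniiipppeeerrrjjj

The pattern: move the first character to the end, then repeat every character 3 times.
So "juniper" becomes "uuunnniiipppeeerrrjjj".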